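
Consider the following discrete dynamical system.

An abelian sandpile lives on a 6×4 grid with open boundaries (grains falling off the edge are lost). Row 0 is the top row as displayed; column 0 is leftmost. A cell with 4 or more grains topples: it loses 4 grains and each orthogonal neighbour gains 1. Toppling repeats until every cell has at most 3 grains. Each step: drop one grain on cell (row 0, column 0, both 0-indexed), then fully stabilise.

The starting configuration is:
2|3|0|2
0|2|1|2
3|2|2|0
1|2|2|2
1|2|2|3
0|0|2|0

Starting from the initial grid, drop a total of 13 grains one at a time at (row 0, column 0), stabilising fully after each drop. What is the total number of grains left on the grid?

step 0: 2|3|0|2
0|2|1|2
3|2|2|0
1|2|2|2
1|2|2|3
0|0|2|0
step 1: 3|3|0|2
0|2|1|2
3|2|2|0
1|2|2|2
1|2|2|3
0|0|2|0
step 2: 1|0|1|2
1|3|1|2
3|2|2|0
1|2|2|2
1|2|2|3
0|0|2|0
step 3: 2|0|1|2
1|3|1|2
3|2|2|0
1|2|2|2
1|2|2|3
0|0|2|0
step 4: 3|0|1|2
1|3|1|2
3|2|2|0
1|2|2|2
1|2|2|3
0|0|2|0
step 5: 0|1|1|2
2|3|1|2
3|2|2|0
1|2|2|2
1|2|2|3
0|0|2|0
step 6: 1|1|1|2
2|3|1|2
3|2|2|0
1|2|2|2
1|2|2|3
0|0|2|0
step 7: 2|1|1|2
2|3|1|2
3|2|2|0
1|2|2|2
1|2|2|3
0|0|2|0
step 8: 3|1|1|2
2|3|1|2
3|2|2|0
1|2|2|2
1|2|2|3
0|0|2|0
step 9: 0|2|1|2
3|3|1|2
3|2|2|0
1|2|2|2
1|2|2|3
0|0|2|0
step 10: 1|2|1|2
3|3|1|2
3|2|2|0
1|2|2|2
1|2|2|3
0|0|2|0
step 11: 2|2|1|2
3|3|1|2
3|2|2|0
1|2|2|2
1|2|2|3
0|0|2|0
step 12: 3|2|1|2
3|3|1|2
3|2|2|0
1|2|2|2
1|2|2|3
0|0|2|0
step 13: 2|0|2|2
2|2|2|2
1|0|3|0
2|3|2|2
1|2|2|3
0|0|2|0

37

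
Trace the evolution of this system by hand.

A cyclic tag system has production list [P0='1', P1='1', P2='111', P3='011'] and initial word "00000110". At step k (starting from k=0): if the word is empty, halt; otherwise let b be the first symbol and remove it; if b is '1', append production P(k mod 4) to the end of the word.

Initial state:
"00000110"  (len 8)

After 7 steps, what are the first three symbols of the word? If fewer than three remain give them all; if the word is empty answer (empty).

t=0: "00000110"  (len 8)
t=1: "0000110"  (len 7)
t=2: "000110"  (len 6)
t=3: "00110"  (len 5)
t=4: "0110"  (len 4)
t=5: "110"  (len 3)
t=6: "101"  (len 3)
t=7: "01111"  (len 5)

011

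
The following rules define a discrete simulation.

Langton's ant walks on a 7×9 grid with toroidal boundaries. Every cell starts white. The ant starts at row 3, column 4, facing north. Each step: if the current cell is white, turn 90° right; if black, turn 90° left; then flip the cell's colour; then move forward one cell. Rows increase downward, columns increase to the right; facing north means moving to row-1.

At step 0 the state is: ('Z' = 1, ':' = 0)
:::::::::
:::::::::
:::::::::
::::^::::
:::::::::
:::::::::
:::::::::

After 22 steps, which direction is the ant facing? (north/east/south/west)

north

gen 0: :::::::::
:::::::::
:::::::::
::::^::::
:::::::::
:::::::::
:::::::::
gen 1: :::::::::
:::::::::
:::::::::
::::Z>:::
:::::::::
:::::::::
:::::::::
gen 2: :::::::::
:::::::::
:::::::::
::::ZZ:::
:::::v:::
:::::::::
:::::::::
gen 3: :::::::::
:::::::::
:::::::::
::::ZZ:::
::::<Z:::
:::::::::
:::::::::
gen 4: :::::::::
:::::::::
:::::::::
::::^Z:::
::::ZZ:::
:::::::::
:::::::::
gen 5: :::::::::
:::::::::
:::::::::
:::<:Z:::
::::ZZ:::
:::::::::
:::::::::
gen 6: :::::::::
:::::::::
:::^:::::
:::Z:Z:::
::::ZZ:::
:::::::::
:::::::::
gen 7: :::::::::
:::::::::
:::Z>::::
:::Z:Z:::
::::ZZ:::
:::::::::
:::::::::
gen 8: :::::::::
:::::::::
:::ZZ::::
:::ZvZ:::
::::ZZ:::
:::::::::
:::::::::
gen 9: :::::::::
:::::::::
:::ZZ::::
:::<ZZ:::
::::ZZ:::
:::::::::
:::::::::
gen 10: :::::::::
:::::::::
:::ZZ::::
::::ZZ:::
:::vZZ:::
:::::::::
:::::::::
gen 11: :::::::::
:::::::::
:::ZZ::::
::::ZZ:::
::<ZZZ:::
:::::::::
:::::::::
gen 12: :::::::::
:::::::::
:::ZZ::::
::^:ZZ:::
::ZZZZ:::
:::::::::
:::::::::
gen 13: :::::::::
:::::::::
:::ZZ::::
::Z>ZZ:::
::ZZZZ:::
:::::::::
:::::::::
gen 14: :::::::::
:::::::::
:::ZZ::::
::ZZZZ:::
::ZvZZ:::
:::::::::
:::::::::
gen 15: :::::::::
:::::::::
:::ZZ::::
::ZZZZ:::
::Z:>Z:::
:::::::::
:::::::::
gen 16: :::::::::
:::::::::
:::ZZ::::
::ZZ^Z:::
::Z::Z:::
:::::::::
:::::::::
gen 17: :::::::::
:::::::::
:::ZZ::::
::Z<:Z:::
::Z::Z:::
:::::::::
:::::::::
gen 18: :::::::::
:::::::::
:::ZZ::::
::Z::Z:::
::Zv:Z:::
:::::::::
:::::::::
gen 19: :::::::::
:::::::::
:::ZZ::::
::Z::Z:::
::<Z:Z:::
:::::::::
:::::::::
gen 20: :::::::::
:::::::::
:::ZZ::::
::Z::Z:::
:::Z:Z:::
::v::::::
:::::::::
gen 21: :::::::::
:::::::::
:::ZZ::::
::Z::Z:::
:::Z:Z:::
:<Z::::::
:::::::::
gen 22: :::::::::
:::::::::
:::ZZ::::
::Z::Z:::
:^:Z:Z:::
:ZZ::::::
:::::::::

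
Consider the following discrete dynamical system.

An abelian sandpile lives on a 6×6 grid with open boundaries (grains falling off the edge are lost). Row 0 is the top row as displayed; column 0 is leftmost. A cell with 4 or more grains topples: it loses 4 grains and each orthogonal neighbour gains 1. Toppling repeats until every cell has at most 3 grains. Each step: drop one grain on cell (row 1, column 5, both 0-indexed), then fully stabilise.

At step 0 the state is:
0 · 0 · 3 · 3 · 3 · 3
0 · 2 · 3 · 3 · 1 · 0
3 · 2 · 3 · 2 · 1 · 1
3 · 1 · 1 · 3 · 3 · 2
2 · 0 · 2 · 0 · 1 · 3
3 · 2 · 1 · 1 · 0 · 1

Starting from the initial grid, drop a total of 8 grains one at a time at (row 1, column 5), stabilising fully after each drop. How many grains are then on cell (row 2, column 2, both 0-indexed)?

step 0: 0 · 0 · 3 · 3 · 3 · 3
0 · 2 · 3 · 3 · 1 · 0
3 · 2 · 3 · 2 · 1 · 1
3 · 1 · 1 · 3 · 3 · 2
2 · 0 · 2 · 0 · 1 · 3
3 · 2 · 1 · 1 · 0 · 1
step 1: 0 · 0 · 3 · 3 · 3 · 3
0 · 2 · 3 · 3 · 1 · 1
3 · 2 · 3 · 2 · 1 · 1
3 · 1 · 1 · 3 · 3 · 2
2 · 0 · 2 · 0 · 1 · 3
3 · 2 · 1 · 1 · 0 · 1
step 2: 0 · 0 · 3 · 3 · 3 · 3
0 · 2 · 3 · 3 · 1 · 2
3 · 2 · 3 · 2 · 1 · 1
3 · 1 · 1 · 3 · 3 · 2
2 · 0 · 2 · 0 · 1 · 3
3 · 2 · 1 · 1 · 0 · 1
step 3: 0 · 0 · 3 · 3 · 3 · 3
0 · 2 · 3 · 3 · 1 · 3
3 · 2 · 3 · 2 · 1 · 1
3 · 1 · 1 · 3 · 3 · 2
2 · 0 · 2 · 0 · 1 · 3
3 · 2 · 1 · 1 · 0 · 1
step 4: 0 · 1 · 1 · 2 · 2 · 1
0 · 3 · 2 · 3 · 1 · 2
3 · 3 · 1 · 2 · 0 · 3
3 · 1 · 3 · 1 · 1 · 3
2 · 0 · 2 · 1 · 2 · 3
3 · 2 · 1 · 1 · 0 · 1
step 5: 0 · 1 · 1 · 2 · 2 · 1
0 · 3 · 2 · 3 · 1 · 3
3 · 3 · 1 · 2 · 0 · 3
3 · 1 · 3 · 1 · 1 · 3
2 · 0 · 2 · 1 · 2 · 3
3 · 2 · 1 · 1 · 0 · 1
step 6: 0 · 1 · 1 · 2 · 2 · 2
0 · 3 · 2 · 3 · 2 · 1
3 · 3 · 1 · 2 · 1 · 1
3 · 1 · 3 · 1 · 2 · 1
2 · 0 · 2 · 1 · 3 · 0
3 · 2 · 1 · 1 · 0 · 2
step 7: 0 · 1 · 1 · 2 · 2 · 2
0 · 3 · 2 · 3 · 2 · 2
3 · 3 · 1 · 2 · 1 · 1
3 · 1 · 3 · 1 · 2 · 1
2 · 0 · 2 · 1 · 3 · 0
3 · 2 · 1 · 1 · 0 · 2
step 8: 0 · 1 · 1 · 2 · 2 · 2
0 · 3 · 2 · 3 · 2 · 3
3 · 3 · 1 · 2 · 1 · 1
3 · 1 · 3 · 1 · 2 · 1
2 · 0 · 2 · 1 · 3 · 0
3 · 2 · 1 · 1 · 0 · 2

1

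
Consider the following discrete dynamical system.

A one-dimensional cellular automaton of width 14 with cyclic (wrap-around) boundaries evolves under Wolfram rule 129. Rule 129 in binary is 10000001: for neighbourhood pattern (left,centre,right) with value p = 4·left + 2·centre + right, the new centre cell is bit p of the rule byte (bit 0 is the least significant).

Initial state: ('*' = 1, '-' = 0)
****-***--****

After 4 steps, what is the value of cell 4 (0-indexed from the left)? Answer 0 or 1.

1

k=0  ****-***--****
k=1  ***---*----***
k=2  **--*---**--**
k=3  *-----*------*
k=4  --***---****--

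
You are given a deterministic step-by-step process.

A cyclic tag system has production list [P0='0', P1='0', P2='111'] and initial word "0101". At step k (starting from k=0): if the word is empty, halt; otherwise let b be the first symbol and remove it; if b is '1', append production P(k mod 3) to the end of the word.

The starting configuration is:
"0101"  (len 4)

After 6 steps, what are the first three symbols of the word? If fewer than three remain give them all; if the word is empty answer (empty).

(empty)

step 0: "0101"  (len 4)
step 1: "101"  (len 3)
step 2: "010"  (len 3)
step 3: "10"  (len 2)
step 4: "00"  (len 2)
step 5: "0"  (len 1)
step 6: (halted — word empty)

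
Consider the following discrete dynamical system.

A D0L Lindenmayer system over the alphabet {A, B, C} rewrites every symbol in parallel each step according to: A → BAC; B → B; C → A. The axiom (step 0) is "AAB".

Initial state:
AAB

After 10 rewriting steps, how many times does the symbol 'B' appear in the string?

287

[0] AAB
[1] BACBACB
[2] BBACABBACAB
[3] BBBACABACBBBACABACB
[4] BBBBACABACBBACABBBBACABACBBACAB
[5] BBBBBACABACBBACABBBACABACBBBBBACABACBBACABBBACABACB
[6] BBBBBBACABACBBACABBBACABACBBBBACABACBBACABBBBBBACABACBBACABBBACABACBBBBACABACBBACAB
[7] BBBBBBBACABACBBACABBBACABACBBBBACABACBBACABBBBBACABACBBACA…BACBBACABBBACABACBBBBACABACBBACABBBBBACABACBBACABBBACABACB  (len 135)
[8] BBBBBBBBACABACBBACABBBACABACBBBBACABACBBACABBBBBACABACBBAC…ACBBACABBBACABACBBBBBBACABACBBACABBBACABACBBBBACABACBBACAB  (len 219)
[9] BBBBBBBBBACABACBBACABBBACABACBBBBACABACBBACABBBBBACABACBBA…BACBBACABBBACABACBBBBACABACBBACABBBBBACABACBBACABBBACABACB  (len 355)
[10] BBBBBBBBBBACABACBBACABBBACABACBBBBACABACBBACABBBBBACABACBB…ACBBACABBBACABACBBBBBBACABACBBACABBBACABACBBBBACABACBBACAB  (len 575)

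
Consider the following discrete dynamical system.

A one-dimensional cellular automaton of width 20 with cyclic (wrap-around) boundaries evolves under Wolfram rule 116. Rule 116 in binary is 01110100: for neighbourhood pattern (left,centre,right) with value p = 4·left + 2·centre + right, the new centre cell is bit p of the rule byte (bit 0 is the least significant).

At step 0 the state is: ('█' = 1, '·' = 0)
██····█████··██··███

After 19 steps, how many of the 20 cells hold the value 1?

0) ██····█████··██··███
1) ·██·······██··██····
2) ··██·······██··██···
3) ···██·······██··██··
4) ····██·······██··██·
5) ·····██·······██··██
6) █·····██·······██··█
7) ██·····██·······██··
8) ·██·····██·······██·
9) ··██·····██·······██
10) █··██·····██·······█
11) ██··██·····██·······
12) ·██··██·····██······
13) ··██··██·····██·····
14) ···██··██·····██····
15) ····██··██·····██···
16) ·····██··██·····██··
17) ······██··██·····██·
18) ·······██··██·····██
19) █·······██··██·····█

6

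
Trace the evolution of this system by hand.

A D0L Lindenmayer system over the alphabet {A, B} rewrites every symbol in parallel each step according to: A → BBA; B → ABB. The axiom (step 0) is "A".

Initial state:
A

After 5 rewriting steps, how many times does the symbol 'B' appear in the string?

162

0) A
1) BBA
2) ABBABBBBA
3) BBAABBABBBBAABBABBABBABBBBA
4) ABBABBBBABBAABBABBBBAABBABBABBABBBBABBAABBABBBBAABBABBBBAABBABBBBAABBABBABBABBBBA
5) BBAABBABBBBAABBABBABBABBBBAABBABBBBABBAABBABBBBAABBABBABBA…BABBABBABBBBABBAABBABBBBAABBABBBBAABBABBBBAABBABBABBABBBBA  (len 243)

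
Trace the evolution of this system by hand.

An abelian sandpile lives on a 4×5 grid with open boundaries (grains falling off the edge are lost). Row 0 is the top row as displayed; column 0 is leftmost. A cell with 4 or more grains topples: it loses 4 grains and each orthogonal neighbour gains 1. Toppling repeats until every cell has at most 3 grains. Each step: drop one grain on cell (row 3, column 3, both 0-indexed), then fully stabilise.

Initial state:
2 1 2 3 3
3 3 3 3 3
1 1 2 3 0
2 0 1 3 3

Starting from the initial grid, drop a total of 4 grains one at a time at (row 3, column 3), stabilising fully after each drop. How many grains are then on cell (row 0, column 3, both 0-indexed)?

0) 2 1 2 3 3
3 3 3 3 3
1 1 2 3 0
2 0 1 3 3
1) 3 3 0 2 1
0 1 3 3 1
2 3 0 2 3
2 0 3 2 0
2) 3 3 0 2 1
0 1 3 3 1
2 3 0 2 3
2 0 3 3 0
3) 3 3 0 2 1
0 1 3 3 1
2 3 1 3 3
2 1 0 1 1
4) 3 3 0 2 1
0 1 3 3 1
2 3 1 3 3
2 1 0 2 1

2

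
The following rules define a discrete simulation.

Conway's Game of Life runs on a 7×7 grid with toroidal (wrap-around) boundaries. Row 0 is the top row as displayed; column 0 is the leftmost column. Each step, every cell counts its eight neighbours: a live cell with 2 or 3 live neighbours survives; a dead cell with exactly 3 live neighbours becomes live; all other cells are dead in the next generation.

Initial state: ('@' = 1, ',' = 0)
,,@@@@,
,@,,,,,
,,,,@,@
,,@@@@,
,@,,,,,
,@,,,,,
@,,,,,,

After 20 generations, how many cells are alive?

13

t=0: ,,@@@@,
,@,,,,,
,,,,@,@
,,@@@@,
,@,,,,,
,@,,,,,
@,,,,,,
t=1: ,@@@@,,
,,@,,,,
,,@,@,,
,,@@@@,
,@,@@,,
@@,,,,,
,@@@@,,
t=2: ,,,,@,,
,,,,@,,
,@@,@@,
,@,,,@,
@@,,,@,
@,,,,,,
,,,,@,,
t=3: ,,,@@@,
,,,,@,,
,@@@@@,
,,,,,@,
@@,,,,,
@@,,,,@
,,,,,,,
t=4: ,,,@@@,
,,,,,,,
,,@@,@,
@,,@,@@
,@,,,,,
,@,,,,@
@,,,@@@
t=5: ,,,@,,,
,,@,,@,
,,@@,@,
@@,@,@@
,@@,,@,
,@,,,,@
@,,@,,,
t=6: ,,@@@,,
,,@,,,,
@,,@,@,
@,,@,@,
,,,,@@,
,@,,,,@
@,@,,,,
t=7: ,,@,,,,
,@@,,,,
,@@@,,,
,,,@,@,
@,,,@@,
@@,,,@@
@,@,,,,
t=8: ,,@@,,,
,,,,,,,
,@,@@,,
,@,@,@@
@@,,,,,
,,,,@@,
@,@,,,,
t=9: ,@@@,,,
,,,,@,,
@,,@@@,
,@,@,@@
@@@,,,,
@,,,,,@
,@@,@,,
t=10: ,@,,@,,
,@,,,@,
@,@@,,,
,,,@,@,
,,@,,@,
,,,@,,@
,,,,,,,
t=11: ,,,,,,,
@@,@@,,
,@@@,,@
,@,@,,@
,,@@,@@
,,,,,,,
,,,,,,,
t=12: ,,,,,,,
@@,@@,,
,,,,,@@
,@,,,,@
@,@@@@@
,,,,,,,
,,,,,,,
t=13: ,,,,,,,
@,,,@@@
,@@,@@@
,@@@,,,
@@@@@@@
,,,@@@@
,,,,,,,
t=14: ,,,,,@@
@@,@@,,
,,,,,,,
,,,,,,,
,,,,,,,
,@,,,,,
,,,,@@,
t=15: @,,@,,@
@,,,@@@
,,,,,,,
,,,,,,,
,,,,,,,
,,,,,,,
,,,,@@@
t=16: ,,,@,,,
@,,,@@,
,,,,,@@
,,,,,,,
,,,,,,,
,,,,,@,
@,,,@@@
t=17: @,,@,,,
,,,,@@,
,,,,@@@
,,,,,,,
,,,,,,,
,,,,@@,
,,,,@@@
t=18: ,,,@,,,
,,,@,,,
,,,,@,@
,,,,,@,
,,,,,,,
,,,,@,@
,,,@,,@
t=19: ,,@@@,,
,,,@@,,
,,,,@@,
,,,,,@,
,,,,,@,
,,,,,@,
,,,@@@,
t=20: ,,@,,,,
,,@,,,,
,,,@,@,
,,,,,@@
,,,,@@@
,,,,,@@
,,@,,@,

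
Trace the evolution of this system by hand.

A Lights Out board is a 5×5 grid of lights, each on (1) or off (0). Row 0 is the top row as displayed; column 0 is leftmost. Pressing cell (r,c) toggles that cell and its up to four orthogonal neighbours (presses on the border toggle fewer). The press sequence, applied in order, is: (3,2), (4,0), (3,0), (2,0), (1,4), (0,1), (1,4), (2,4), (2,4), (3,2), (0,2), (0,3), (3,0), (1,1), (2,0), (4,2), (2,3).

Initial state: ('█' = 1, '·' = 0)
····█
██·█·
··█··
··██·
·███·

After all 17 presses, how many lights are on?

11

[0] ····█
██·█·
··█··
··██·
·███·
[1] ····█
██·█·
·····
·█···
·█·█·
[2] ····█
██·█·
·····
██···
█··█·
[3] ····█
██·█·
█····
·····
···█·
[4] ····█
·█·█·
·█···
█····
···█·
[5] ·····
·█··█
·█··█
█····
···█·
[6] ███··
····█
·█··█
█····
···█·
[7] ███·█
···█·
·█···
█····
···█·
[8] ███·█
···██
·█·██
█···█
···█·
[9] ███·█
···█·
·█···
█····
···█·
[10] ███·█
···█·
·██··
████·
··██·
[11] █··██
··██·
·██··
████·
··██·
[12] █·█··
··█··
·██··
████·
··██·
[13] █·█··
··█··
███··
··██·
█·██·
[14] ███··
██···
█·█··
··██·
█·██·
[15] ███··
·█···
·██··
█·██·
█·██·
[16] ███··
·█···
·██··
█··█·
██···
[17] ███··
·█·█·
·█·██
█····
██···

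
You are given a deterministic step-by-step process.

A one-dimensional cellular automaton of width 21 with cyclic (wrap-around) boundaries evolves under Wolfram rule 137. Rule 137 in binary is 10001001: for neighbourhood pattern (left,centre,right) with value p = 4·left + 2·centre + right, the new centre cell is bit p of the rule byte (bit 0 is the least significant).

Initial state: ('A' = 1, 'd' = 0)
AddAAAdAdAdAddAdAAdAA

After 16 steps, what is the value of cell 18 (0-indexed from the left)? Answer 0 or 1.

t=0: AddAAAdAdAdAddAdAAdAA
t=1: dddAAdddddddddddAddAA
t=2: dAdAddAAAAAAAAAddddAd
t=3: ddddddAAAAAAAAddAAddd
t=4: AAAAAdAAAAAAAdddAddAA
t=5: AAAAddAAAAAAddAddddAA
t=6: AAAdddAAAAAdddddAAdAA
t=7: AAddAdAAAAddAAAdAddAA
t=8: AdddddAAAdddAAdddddAA
t=9: ddAAAdAAddAdAddAAAdAA
t=10: ddAAddAddddddddAAddAd
t=11: AdAdddddAAAAAAdAddddd
t=12: ddddAAAdAAAAAddddAAAd
t=13: AAAdAAddAAAAddAAdAAdd
t=14: AAddAdddAAAdddAddAddd
t=15: AdddddAdAAddAddddddAd
t=16: ddAAAdddAdddddAAAAddd

0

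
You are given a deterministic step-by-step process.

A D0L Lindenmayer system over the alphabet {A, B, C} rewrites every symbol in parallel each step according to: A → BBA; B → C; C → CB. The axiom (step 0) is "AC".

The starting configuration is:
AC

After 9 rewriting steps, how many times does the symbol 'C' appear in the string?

163

[0] AC
[1] BBACB
[2] CCBBACBC
[3] CBCBCCBBACBCCB
[4] CBCCBCCBCBCCBBACBCCBCBC
[5] CBCCBCBCCBCBCCBCCBCBCCBBACBCCBCBCCBCCB
[6] CBCCBCBCCBCCBCBCCBCCBCBCCBCBCCBCCBCBCCBBACBCCBCBCCBCCBCBCCBCBC
[7] CBCCBCBCCBCCBCBCCBCBCCBCCBCBCCBCBCCBCCBCBCCBCCBCBCCBCBCCBCCBCBCCBBACBCCBCBCCBCCBCBCCBCBCCBCCBCBCCBCCB
[8] CBCCBCBCCBCCBCBCCBCBCCBCCBCBCCBCCBCBCCBCBCCBCCBCBCCBCCBCBC…BBACBCCBCBCCBCCBCBCCBCBCCBCCBCBCCBCCBCBCCBCBCCBCCBCBCCBCBC  (len 164)
[9] CBCCBCBCCBCCBCBCCBCBCCBCCBCBCCBCCBCBCCBCBCCBCCBCBCCBCBCCBC…CCBCBCCBCBCCBCCBCBCCBCBCCBCCBCBCCBCCBCBCCBCBCCBCCBCBCCBCCB  (len 266)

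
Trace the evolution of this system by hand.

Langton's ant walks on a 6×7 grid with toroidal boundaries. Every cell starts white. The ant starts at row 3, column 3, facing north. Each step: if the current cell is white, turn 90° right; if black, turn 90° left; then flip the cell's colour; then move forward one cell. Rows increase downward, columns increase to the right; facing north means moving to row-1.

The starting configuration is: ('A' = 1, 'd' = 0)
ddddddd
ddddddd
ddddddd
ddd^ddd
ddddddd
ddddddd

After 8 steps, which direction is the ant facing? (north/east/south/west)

0) ddddddd
ddddddd
ddddddd
ddd^ddd
ddddddd
ddddddd
1) ddddddd
ddddddd
ddddddd
dddA>dd
ddddddd
ddddddd
2) ddddddd
ddddddd
ddddddd
dddAAdd
ddddvdd
ddddddd
3) ddddddd
ddddddd
ddddddd
dddAAdd
ddd<Add
ddddddd
4) ddddddd
ddddddd
ddddddd
ddd^Add
dddAAdd
ddddddd
5) ddddddd
ddddddd
ddddddd
dd<dAdd
dddAAdd
ddddddd
6) ddddddd
ddddddd
dd^dddd
ddAdAdd
dddAAdd
ddddddd
7) ddddddd
ddddddd
ddA>ddd
ddAdAdd
dddAAdd
ddddddd
8) ddddddd
ddddddd
ddAAddd
ddAvAdd
dddAAdd
ddddddd

south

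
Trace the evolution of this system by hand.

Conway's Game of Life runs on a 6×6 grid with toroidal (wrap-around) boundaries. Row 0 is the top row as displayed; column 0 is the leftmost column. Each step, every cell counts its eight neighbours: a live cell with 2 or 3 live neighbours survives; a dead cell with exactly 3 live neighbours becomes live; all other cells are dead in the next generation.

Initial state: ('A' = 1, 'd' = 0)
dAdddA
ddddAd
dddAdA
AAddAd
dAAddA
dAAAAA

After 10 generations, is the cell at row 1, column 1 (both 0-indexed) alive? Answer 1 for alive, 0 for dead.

0

k=0  dAdddA
ddddAd
dddAdA
AAddAd
dAAddA
dAAAAA
k=1  dAdddA
AdddAA
AddAdA
dAdAAd
dddddd
dddAdA
k=2  dddddd
dAdddd
dAAAdd
AdAAAA
ddAAdd
AdddAd
k=3  dddddd
dAdddd
dddddA
AddddA
AdAddd
dddAdd
k=4  dddddd
dddddd
dddddA
AAdddA
AAdddA
dddddd
k=5  dddddd
dddddd
dddddA
dAddAd
dAdddA
Addddd
k=6  dddddd
dddddd
dddddd
ddddAA
dAdddA
Addddd
k=7  dddddd
dddddd
dddddd
AdddAA
ddddAA
Addddd
k=8  dddddd
dddddd
dddddA
AdddAd
ddddAd
dddddA
k=9  dddddd
dddddd
dddddA
ddddAd
ddddAd
dddddd
k=10  dddddd
dddddd
dddddd
ddddAA
dddddd
dddddd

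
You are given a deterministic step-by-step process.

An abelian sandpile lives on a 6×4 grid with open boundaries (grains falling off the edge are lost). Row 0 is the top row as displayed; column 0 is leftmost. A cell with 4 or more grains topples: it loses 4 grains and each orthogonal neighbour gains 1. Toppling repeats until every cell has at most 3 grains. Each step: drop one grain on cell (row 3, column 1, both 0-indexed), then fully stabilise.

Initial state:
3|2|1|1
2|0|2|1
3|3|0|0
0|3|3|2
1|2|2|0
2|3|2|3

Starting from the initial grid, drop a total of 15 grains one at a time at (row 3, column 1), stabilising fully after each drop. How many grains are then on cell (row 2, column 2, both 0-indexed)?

3

gen 0: 3|2|1|1
2|0|2|1
3|3|0|0
0|3|3|2
1|2|2|0
2|3|2|3
gen 1: 3|2|1|1
3|1|2|1
0|1|2|0
2|2|0|3
1|3|3|0
2|3|2|3
gen 2: 3|2|1|1
3|1|2|1
0|1|2|0
2|3|0|3
1|3|3|0
2|3|2|3
gen 3: 3|2|1|1
3|1|2|1
0|2|2|0
3|1|2|3
2|2|1|2
3|1|1|0
gen 4: 3|2|1|1
3|1|2|1
0|2|2|0
3|2|2|3
2|2|1|2
3|1|1|0
gen 5: 3|2|1|1
3|1|2|1
0|2|2|0
3|3|2|3
2|2|1|2
3|1|1|0
gen 6: 3|2|1|1
3|1|2|1
1|3|2|0
0|1|3|3
3|3|1|2
3|1|1|0
gen 7: 3|2|1|1
3|1|2|1
1|3|2|0
0|2|3|3
3|3|1|2
3|1|1|0
gen 8: 3|2|1|1
3|1|2|1
1|3|2|0
0|3|3|3
3|3|1|2
3|1|1|0
gen 9: 3|2|1|1
3|2|3|1
2|1|0|2
2|3|2|0
1|1|3|3
0|3|1|0
gen 10: 3|2|1|1
3|2|3|1
2|2|0|2
3|0|3|0
1|2|3|3
0|3|1|0
gen 11: 3|2|1|1
3|2|3|1
2|2|0|2
3|1|3|0
1|2|3|3
0|3|1|0
gen 12: 3|2|1|1
3|2|3|1
2|2|0|2
3|2|3|0
1|2|3|3
0|3|1|0
gen 13: 3|2|1|1
3|2|3|1
2|2|0|2
3|3|3|0
1|2|3|3
0|3|1|0
gen 14: 3|2|1|1
3|2|3|1
3|3|1|2
0|3|1|2
3|1|2|0
1|0|3|1
gen 15: 1|0|3|1
2|2|0|2
1|2|3|2
2|1|2|2
3|2|2|0
1|0|3|1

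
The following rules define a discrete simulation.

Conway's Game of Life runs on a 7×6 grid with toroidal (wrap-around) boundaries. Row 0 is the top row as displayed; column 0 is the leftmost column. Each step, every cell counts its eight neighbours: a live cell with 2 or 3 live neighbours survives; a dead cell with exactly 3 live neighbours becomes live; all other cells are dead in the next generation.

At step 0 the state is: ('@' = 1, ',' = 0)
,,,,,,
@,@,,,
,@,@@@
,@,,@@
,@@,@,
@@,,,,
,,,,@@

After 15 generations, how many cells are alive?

8

k=0  ,,,,,,
@,@,,,
,@,@@@
,@,,@@
,@@,@,
@@,,,,
,,,,@@
k=1  ,,,,,@
@@@@@@
,@,@,,
,@,,,,
,,@@@,
@@@@@,
@,,,,@
k=2  ,,@@,,
,@,@,@
,,,@,@
,@,,@,
@,,,@@
@,,,,,
,,@@,,
k=3  ,@,,,,
@,,@,,
,,,@,@
,,,@,,
@@,,@,
@@,@@,
,@@@,,
k=4  @@,@,,
@,@,@,
,,@@,,
@,@@,@
@@,,@,
,,,,@,
,,,@@,
k=5  @@,,,,
@,,,@@
@,,,,,
@,,,,@
@@@,@,
,,,,@,
,,@@@@
k=6  ,@@,,,
,,,,,,
,@,,@,
,,,,,,
@@,@@,
@,,,,,
@@@@@@
k=7  ,,,,@@
,@@,,,
,,,,,,
@@@@@@
@@,,,@
,,,,,,
,,,@@@
k=8  @,@,,@
,,,,,,
,,,,@@
,,@@@,
,,,@,,
,,,,,,
,,,@,@
k=9  @,,,@@
@,,,@,
,,,,@@
,,@,,@
,,@@@,
,,,,@,
@,,,@@
k=10  ,@,@,,
@,,@,,
@,,@@,
,,@,,@
,,@,@@
,,,,,,
@,,@,,
k=11  @@,@@,
@@,@,@
@@@@@,
@@@,,,
,,,@@@
,,,@@@
,,@,,,
k=12  ,,,@@,
,,,,,,
,,,,@,
,,,,,,
,@,,,,
,,@,,@
@@@,,,
k=13  ,@@@,,
,,,@@,
,,,,,,
,,,,,,
,,,,,,
,,@,,,
@@@,@@
k=14  ,,,,,,
,,,@@,
,,,,,,
,,,,,,
,,,,,,
@,@@,@
@,,,@@
k=15  ,,,@,,
,,,,,,
,,,,,,
,,,,,,
,,,,,,
@@,@,,
@@,@@,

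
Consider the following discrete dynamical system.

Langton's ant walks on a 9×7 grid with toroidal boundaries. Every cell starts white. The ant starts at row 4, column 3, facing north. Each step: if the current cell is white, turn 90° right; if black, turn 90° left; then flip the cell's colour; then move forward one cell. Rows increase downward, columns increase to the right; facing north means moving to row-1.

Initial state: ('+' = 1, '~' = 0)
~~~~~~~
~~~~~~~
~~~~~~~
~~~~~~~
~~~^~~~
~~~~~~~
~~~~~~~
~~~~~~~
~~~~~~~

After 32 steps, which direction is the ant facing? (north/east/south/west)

gen 0: ~~~~~~~
~~~~~~~
~~~~~~~
~~~~~~~
~~~^~~~
~~~~~~~
~~~~~~~
~~~~~~~
~~~~~~~
gen 1: ~~~~~~~
~~~~~~~
~~~~~~~
~~~~~~~
~~~+>~~
~~~~~~~
~~~~~~~
~~~~~~~
~~~~~~~
gen 2: ~~~~~~~
~~~~~~~
~~~~~~~
~~~~~~~
~~~++~~
~~~~v~~
~~~~~~~
~~~~~~~
~~~~~~~
gen 3: ~~~~~~~
~~~~~~~
~~~~~~~
~~~~~~~
~~~++~~
~~~<+~~
~~~~~~~
~~~~~~~
~~~~~~~
gen 4: ~~~~~~~
~~~~~~~
~~~~~~~
~~~~~~~
~~~^+~~
~~~++~~
~~~~~~~
~~~~~~~
~~~~~~~
gen 5: ~~~~~~~
~~~~~~~
~~~~~~~
~~~~~~~
~~<~+~~
~~~++~~
~~~~~~~
~~~~~~~
~~~~~~~
gen 6: ~~~~~~~
~~~~~~~
~~~~~~~
~~^~~~~
~~+~+~~
~~~++~~
~~~~~~~
~~~~~~~
~~~~~~~
gen 7: ~~~~~~~
~~~~~~~
~~~~~~~
~~+>~~~
~~+~+~~
~~~++~~
~~~~~~~
~~~~~~~
~~~~~~~
gen 8: ~~~~~~~
~~~~~~~
~~~~~~~
~~++~~~
~~+v+~~
~~~++~~
~~~~~~~
~~~~~~~
~~~~~~~
gen 9: ~~~~~~~
~~~~~~~
~~~~~~~
~~++~~~
~~<++~~
~~~++~~
~~~~~~~
~~~~~~~
~~~~~~~
gen 10: ~~~~~~~
~~~~~~~
~~~~~~~
~~++~~~
~~~++~~
~~v++~~
~~~~~~~
~~~~~~~
~~~~~~~
gen 11: ~~~~~~~
~~~~~~~
~~~~~~~
~~++~~~
~~~++~~
~<+++~~
~~~~~~~
~~~~~~~
~~~~~~~
gen 12: ~~~~~~~
~~~~~~~
~~~~~~~
~~++~~~
~^~++~~
~++++~~
~~~~~~~
~~~~~~~
~~~~~~~
gen 13: ~~~~~~~
~~~~~~~
~~~~~~~
~~++~~~
~+>++~~
~++++~~
~~~~~~~
~~~~~~~
~~~~~~~
gen 14: ~~~~~~~
~~~~~~~
~~~~~~~
~~++~~~
~++++~~
~+v++~~
~~~~~~~
~~~~~~~
~~~~~~~
gen 15: ~~~~~~~
~~~~~~~
~~~~~~~
~~++~~~
~++++~~
~+~>+~~
~~~~~~~
~~~~~~~
~~~~~~~
gen 16: ~~~~~~~
~~~~~~~
~~~~~~~
~~++~~~
~++^+~~
~+~~+~~
~~~~~~~
~~~~~~~
~~~~~~~
gen 17: ~~~~~~~
~~~~~~~
~~~~~~~
~~++~~~
~+<~+~~
~+~~+~~
~~~~~~~
~~~~~~~
~~~~~~~
gen 18: ~~~~~~~
~~~~~~~
~~~~~~~
~~++~~~
~+~~+~~
~+v~+~~
~~~~~~~
~~~~~~~
~~~~~~~
gen 19: ~~~~~~~
~~~~~~~
~~~~~~~
~~++~~~
~+~~+~~
~<+~+~~
~~~~~~~
~~~~~~~
~~~~~~~
gen 20: ~~~~~~~
~~~~~~~
~~~~~~~
~~++~~~
~+~~+~~
~~+~+~~
~v~~~~~
~~~~~~~
~~~~~~~
gen 21: ~~~~~~~
~~~~~~~
~~~~~~~
~~++~~~
~+~~+~~
~~+~+~~
<+~~~~~
~~~~~~~
~~~~~~~
gen 22: ~~~~~~~
~~~~~~~
~~~~~~~
~~++~~~
~+~~+~~
^~+~+~~
++~~~~~
~~~~~~~
~~~~~~~
gen 23: ~~~~~~~
~~~~~~~
~~~~~~~
~~++~~~
~+~~+~~
+>+~+~~
++~~~~~
~~~~~~~
~~~~~~~
gen 24: ~~~~~~~
~~~~~~~
~~~~~~~
~~++~~~
~+~~+~~
+++~+~~
+v~~~~~
~~~~~~~
~~~~~~~
gen 25: ~~~~~~~
~~~~~~~
~~~~~~~
~~++~~~
~+~~+~~
+++~+~~
+~>~~~~
~~~~~~~
~~~~~~~
gen 26: ~~~~~~~
~~~~~~~
~~~~~~~
~~++~~~
~+~~+~~
+++~+~~
+~+~~~~
~~v~~~~
~~~~~~~
gen 27: ~~~~~~~
~~~~~~~
~~~~~~~
~~++~~~
~+~~+~~
+++~+~~
+~+~~~~
~<+~~~~
~~~~~~~
gen 28: ~~~~~~~
~~~~~~~
~~~~~~~
~~++~~~
~+~~+~~
+++~+~~
+^+~~~~
~++~~~~
~~~~~~~
gen 29: ~~~~~~~
~~~~~~~
~~~~~~~
~~++~~~
~+~~+~~
+++~+~~
++>~~~~
~++~~~~
~~~~~~~
gen 30: ~~~~~~~
~~~~~~~
~~~~~~~
~~++~~~
~+~~+~~
++^~+~~
++~~~~~
~++~~~~
~~~~~~~
gen 31: ~~~~~~~
~~~~~~~
~~~~~~~
~~++~~~
~+~~+~~
+<~~+~~
++~~~~~
~++~~~~
~~~~~~~
gen 32: ~~~~~~~
~~~~~~~
~~~~~~~
~~++~~~
~+~~+~~
+~~~+~~
+v~~~~~
~++~~~~
~~~~~~~

south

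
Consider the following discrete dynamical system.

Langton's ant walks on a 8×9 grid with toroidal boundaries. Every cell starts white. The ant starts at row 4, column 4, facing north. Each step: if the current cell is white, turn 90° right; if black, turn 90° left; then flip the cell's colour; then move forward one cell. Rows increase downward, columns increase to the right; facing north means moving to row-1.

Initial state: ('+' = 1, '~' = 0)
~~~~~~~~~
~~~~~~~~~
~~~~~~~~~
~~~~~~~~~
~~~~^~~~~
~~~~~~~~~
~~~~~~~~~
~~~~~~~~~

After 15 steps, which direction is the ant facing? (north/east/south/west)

east

t=0: ~~~~~~~~~
~~~~~~~~~
~~~~~~~~~
~~~~~~~~~
~~~~^~~~~
~~~~~~~~~
~~~~~~~~~
~~~~~~~~~
t=1: ~~~~~~~~~
~~~~~~~~~
~~~~~~~~~
~~~~~~~~~
~~~~+>~~~
~~~~~~~~~
~~~~~~~~~
~~~~~~~~~
t=2: ~~~~~~~~~
~~~~~~~~~
~~~~~~~~~
~~~~~~~~~
~~~~++~~~
~~~~~v~~~
~~~~~~~~~
~~~~~~~~~
t=3: ~~~~~~~~~
~~~~~~~~~
~~~~~~~~~
~~~~~~~~~
~~~~++~~~
~~~~<+~~~
~~~~~~~~~
~~~~~~~~~
t=4: ~~~~~~~~~
~~~~~~~~~
~~~~~~~~~
~~~~~~~~~
~~~~^+~~~
~~~~++~~~
~~~~~~~~~
~~~~~~~~~
t=5: ~~~~~~~~~
~~~~~~~~~
~~~~~~~~~
~~~~~~~~~
~~~<~+~~~
~~~~++~~~
~~~~~~~~~
~~~~~~~~~
t=6: ~~~~~~~~~
~~~~~~~~~
~~~~~~~~~
~~~^~~~~~
~~~+~+~~~
~~~~++~~~
~~~~~~~~~
~~~~~~~~~
t=7: ~~~~~~~~~
~~~~~~~~~
~~~~~~~~~
~~~+>~~~~
~~~+~+~~~
~~~~++~~~
~~~~~~~~~
~~~~~~~~~
t=8: ~~~~~~~~~
~~~~~~~~~
~~~~~~~~~
~~~++~~~~
~~~+v+~~~
~~~~++~~~
~~~~~~~~~
~~~~~~~~~
t=9: ~~~~~~~~~
~~~~~~~~~
~~~~~~~~~
~~~++~~~~
~~~<++~~~
~~~~++~~~
~~~~~~~~~
~~~~~~~~~
t=10: ~~~~~~~~~
~~~~~~~~~
~~~~~~~~~
~~~++~~~~
~~~~++~~~
~~~v++~~~
~~~~~~~~~
~~~~~~~~~
t=11: ~~~~~~~~~
~~~~~~~~~
~~~~~~~~~
~~~++~~~~
~~~~++~~~
~~<+++~~~
~~~~~~~~~
~~~~~~~~~
t=12: ~~~~~~~~~
~~~~~~~~~
~~~~~~~~~
~~~++~~~~
~~^~++~~~
~~++++~~~
~~~~~~~~~
~~~~~~~~~
t=13: ~~~~~~~~~
~~~~~~~~~
~~~~~~~~~
~~~++~~~~
~~+>++~~~
~~++++~~~
~~~~~~~~~
~~~~~~~~~
t=14: ~~~~~~~~~
~~~~~~~~~
~~~~~~~~~
~~~++~~~~
~~++++~~~
~~+v++~~~
~~~~~~~~~
~~~~~~~~~
t=15: ~~~~~~~~~
~~~~~~~~~
~~~~~~~~~
~~~++~~~~
~~++++~~~
~~+~>+~~~
~~~~~~~~~
~~~~~~~~~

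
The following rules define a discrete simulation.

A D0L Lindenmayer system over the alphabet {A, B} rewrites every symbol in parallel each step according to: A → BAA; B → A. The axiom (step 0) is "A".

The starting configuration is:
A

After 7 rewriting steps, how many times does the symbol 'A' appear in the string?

408

gen 0: A
gen 1: BAA
gen 2: ABAABAA
gen 3: BAAABAABAAABAABAA
gen 4: ABAABAABAAABAABAAABAABAABAAABAABAAABAABAA
gen 5: BAAABAABAAABAABAAABAABAABAAABAABAAABAABAABAAABAABAAABAABAAABAABAABAAABAABAAABAABAABAAABAABAAABAABAA
gen 6: ABAABAABAAABAABAAABAABAABAAABAABAAABAABAABAAABAABAAABAABAA…BAAABAABAAABAABAAABAABAABAAABAABAAABAABAABAAABAABAAABAABAA  (len 239)
gen 7: BAAABAABAAABAABAAABAABAABAAABAABAAABAABAABAAABAABAAABAABAA…BAAABAABAAABAABAAABAABAABAAABAABAAABAABAABAAABAABAAABAABAA  (len 577)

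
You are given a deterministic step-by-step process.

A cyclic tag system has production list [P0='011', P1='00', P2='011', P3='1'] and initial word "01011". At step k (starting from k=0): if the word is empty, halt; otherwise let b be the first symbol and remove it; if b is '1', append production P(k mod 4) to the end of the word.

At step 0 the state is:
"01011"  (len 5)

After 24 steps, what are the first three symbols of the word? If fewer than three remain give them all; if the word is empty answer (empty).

011

gen 0: "01011"  (len 5)
gen 1: "1011"  (len 4)
gen 2: "01100"  (len 5)
gen 3: "1100"  (len 4)
gen 4: "1001"  (len 4)
gen 5: "001011"  (len 6)
gen 6: "01011"  (len 5)
gen 7: "1011"  (len 4)
gen 8: "0111"  (len 4)
gen 9: "111"  (len 3)
gen 10: "1100"  (len 4)
gen 11: "100011"  (len 6)
gen 12: "000111"  (len 6)
gen 13: "00111"  (len 5)
gen 14: "0111"  (len 4)
gen 15: "111"  (len 3)
gen 16: "111"  (len 3)
gen 17: "11011"  (len 5)
gen 18: "101100"  (len 6)
gen 19: "01100011"  (len 8)
gen 20: "1100011"  (len 7)
gen 21: "100011011"  (len 9)
gen 22: "0001101100"  (len 10)
gen 23: "001101100"  (len 9)
gen 24: "01101100"  (len 8)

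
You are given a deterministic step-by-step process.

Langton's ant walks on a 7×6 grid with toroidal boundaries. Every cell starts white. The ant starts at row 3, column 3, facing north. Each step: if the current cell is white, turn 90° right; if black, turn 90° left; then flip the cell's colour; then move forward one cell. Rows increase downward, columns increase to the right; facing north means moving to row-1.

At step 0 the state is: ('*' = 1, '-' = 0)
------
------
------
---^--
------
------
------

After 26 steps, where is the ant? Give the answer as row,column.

gen 0: ------
------
------
---^--
------
------
------
gen 1: ------
------
------
---*>-
------
------
------
gen 2: ------
------
------
---**-
----v-
------
------
gen 3: ------
------
------
---**-
---<*-
------
------
gen 4: ------
------
------
---^*-
---**-
------
------
gen 5: ------
------
------
--<-*-
---**-
------
------
gen 6: ------
------
--^---
--*-*-
---**-
------
------
gen 7: ------
------
--*>--
--*-*-
---**-
------
------
gen 8: ------
------
--**--
--*v*-
---**-
------
------
gen 9: ------
------
--**--
--<**-
---**-
------
------
gen 10: ------
------
--**--
---**-
--v**-
------
------
gen 11: ------
------
--**--
---**-
-<***-
------
------
gen 12: ------
------
--**--
-^-**-
-****-
------
------
gen 13: ------
------
--**--
-*>**-
-****-
------
------
gen 14: ------
------
--**--
-****-
-*v**-
------
------
gen 15: ------
------
--**--
-****-
-*->*-
------
------
gen 16: ------
------
--**--
-**^*-
-*--*-
------
------
gen 17: ------
------
--**--
-*<-*-
-*--*-
------
------
gen 18: ------
------
--**--
-*--*-
-*v-*-
------
------
gen 19: ------
------
--**--
-*--*-
-<*-*-
------
------
gen 20: ------
------
--**--
-*--*-
--*-*-
-v----
------
gen 21: ------
------
--**--
-*--*-
--*-*-
<*----
------
gen 22: ------
------
--**--
-*--*-
^-*-*-
**----
------
gen 23: ------
------
--**--
-*--*-
*>*-*-
**----
------
gen 24: ------
------
--**--
-*--*-
***-*-
*v----
------
gen 25: ------
------
--**--
-*--*-
***-*-
*->---
------
gen 26: ------
------
--**--
-*--*-
***-*-
*-*---
--v---

6,2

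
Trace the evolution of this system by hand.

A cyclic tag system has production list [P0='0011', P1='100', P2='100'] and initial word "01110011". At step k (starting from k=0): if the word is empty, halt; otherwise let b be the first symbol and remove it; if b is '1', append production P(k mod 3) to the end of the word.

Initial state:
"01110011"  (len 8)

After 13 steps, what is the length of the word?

18

t=0: "01110011"  (len 8)
t=1: "1110011"  (len 7)
t=2: "110011100"  (len 9)
t=3: "10011100100"  (len 11)
t=4: "00111001000011"  (len 14)
t=5: "0111001000011"  (len 13)
t=6: "111001000011"  (len 12)
t=7: "110010000110011"  (len 15)
t=8: "10010000110011100"  (len 17)
t=9: "0010000110011100100"  (len 19)
t=10: "010000110011100100"  (len 18)
t=11: "10000110011100100"  (len 17)
t=12: "0000110011100100100"  (len 19)
t=13: "000110011100100100"  (len 18)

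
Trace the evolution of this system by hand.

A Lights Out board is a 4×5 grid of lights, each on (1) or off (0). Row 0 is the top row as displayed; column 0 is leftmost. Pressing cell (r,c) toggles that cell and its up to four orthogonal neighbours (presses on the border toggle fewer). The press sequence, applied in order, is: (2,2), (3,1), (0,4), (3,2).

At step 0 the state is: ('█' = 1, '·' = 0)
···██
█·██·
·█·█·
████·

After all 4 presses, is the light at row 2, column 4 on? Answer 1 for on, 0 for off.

0

0) ···██
█·██·
·█·█·
████·
1) ···██
█··█·
··█··
██·█·
2) ···██
█··█·
·██··
··██·
3) ·····
█··██
·██··
··██·
4) ·····
█··██
·█···
·█···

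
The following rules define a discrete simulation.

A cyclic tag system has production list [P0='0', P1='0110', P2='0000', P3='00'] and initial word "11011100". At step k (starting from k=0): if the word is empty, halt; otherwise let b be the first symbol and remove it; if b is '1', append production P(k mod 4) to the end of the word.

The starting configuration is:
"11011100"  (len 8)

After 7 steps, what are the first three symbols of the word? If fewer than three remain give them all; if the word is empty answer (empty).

t=0: "11011100"  (len 8)
t=1: "10111000"  (len 8)
t=2: "01110000110"  (len 11)
t=3: "1110000110"  (len 10)
t=4: "11000011000"  (len 11)
t=5: "10000110000"  (len 11)
t=6: "00001100000110"  (len 14)
t=7: "0001100000110"  (len 13)

000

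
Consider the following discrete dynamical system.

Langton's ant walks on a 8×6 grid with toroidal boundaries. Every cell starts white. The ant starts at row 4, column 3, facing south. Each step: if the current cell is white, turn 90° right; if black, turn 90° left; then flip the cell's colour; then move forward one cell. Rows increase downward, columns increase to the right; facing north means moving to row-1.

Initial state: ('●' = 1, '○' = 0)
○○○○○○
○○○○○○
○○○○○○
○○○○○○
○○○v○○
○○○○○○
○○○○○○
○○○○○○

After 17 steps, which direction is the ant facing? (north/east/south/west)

k=0  ○○○○○○
○○○○○○
○○○○○○
○○○○○○
○○○v○○
○○○○○○
○○○○○○
○○○○○○
k=1  ○○○○○○
○○○○○○
○○○○○○
○○○○○○
○○<●○○
○○○○○○
○○○○○○
○○○○○○
k=2  ○○○○○○
○○○○○○
○○○○○○
○○^○○○
○○●●○○
○○○○○○
○○○○○○
○○○○○○
k=3  ○○○○○○
○○○○○○
○○○○○○
○○●>○○
○○●●○○
○○○○○○
○○○○○○
○○○○○○
k=4  ○○○○○○
○○○○○○
○○○○○○
○○●●○○
○○●v○○
○○○○○○
○○○○○○
○○○○○○
k=5  ○○○○○○
○○○○○○
○○○○○○
○○●●○○
○○●○>○
○○○○○○
○○○○○○
○○○○○○
k=6  ○○○○○○
○○○○○○
○○○○○○
○○●●○○
○○●○●○
○○○○v○
○○○○○○
○○○○○○
k=7  ○○○○○○
○○○○○○
○○○○○○
○○●●○○
○○●○●○
○○○<●○
○○○○○○
○○○○○○
k=8  ○○○○○○
○○○○○○
○○○○○○
○○●●○○
○○●^●○
○○○●●○
○○○○○○
○○○○○○
k=9  ○○○○○○
○○○○○○
○○○○○○
○○●●○○
○○●●>○
○○○●●○
○○○○○○
○○○○○○
k=10  ○○○○○○
○○○○○○
○○○○○○
○○●●^○
○○●●○○
○○○●●○
○○○○○○
○○○○○○
k=11  ○○○○○○
○○○○○○
○○○○○○
○○●●●>
○○●●○○
○○○●●○
○○○○○○
○○○○○○
k=12  ○○○○○○
○○○○○○
○○○○○○
○○●●●●
○○●●○v
○○○●●○
○○○○○○
○○○○○○
k=13  ○○○○○○
○○○○○○
○○○○○○
○○●●●●
○○●●<●
○○○●●○
○○○○○○
○○○○○○
k=14  ○○○○○○
○○○○○○
○○○○○○
○○●●^●
○○●●●●
○○○●●○
○○○○○○
○○○○○○
k=15  ○○○○○○
○○○○○○
○○○○○○
○○●<○●
○○●●●●
○○○●●○
○○○○○○
○○○○○○
k=16  ○○○○○○
○○○○○○
○○○○○○
○○●○○●
○○●v●●
○○○●●○
○○○○○○
○○○○○○
k=17  ○○○○○○
○○○○○○
○○○○○○
○○●○○●
○○●○>●
○○○●●○
○○○○○○
○○○○○○

east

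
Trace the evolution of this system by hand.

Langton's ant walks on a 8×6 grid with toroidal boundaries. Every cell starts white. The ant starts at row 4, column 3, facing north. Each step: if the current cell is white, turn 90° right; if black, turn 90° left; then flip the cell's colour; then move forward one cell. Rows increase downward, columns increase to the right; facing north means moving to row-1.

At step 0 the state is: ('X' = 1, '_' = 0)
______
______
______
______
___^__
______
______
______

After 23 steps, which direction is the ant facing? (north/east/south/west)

k=0  ______
______
______
______
___^__
______
______
______
k=1  ______
______
______
______
___X>_
______
______
______
k=2  ______
______
______
______
___XX_
____v_
______
______
k=3  ______
______
______
______
___XX_
___<X_
______
______
k=4  ______
______
______
______
___^X_
___XX_
______
______
k=5  ______
______
______
______
__<_X_
___XX_
______
______
k=6  ______
______
______
__^___
__X_X_
___XX_
______
______
k=7  ______
______
______
__X>__
__X_X_
___XX_
______
______
k=8  ______
______
______
__XX__
__XvX_
___XX_
______
______
k=9  ______
______
______
__XX__
__<XX_
___XX_
______
______
k=10  ______
______
______
__XX__
___XX_
__vXX_
______
______
k=11  ______
______
______
__XX__
___XX_
_<XXX_
______
______
k=12  ______
______
______
__XX__
_^_XX_
_XXXX_
______
______
k=13  ______
______
______
__XX__
_X>XX_
_XXXX_
______
______
k=14  ______
______
______
__XX__
_XXXX_
_XvXX_
______
______
k=15  ______
______
______
__XX__
_XXXX_
_X_>X_
______
______
k=16  ______
______
______
__XX__
_XX^X_
_X__X_
______
______
k=17  ______
______
______
__XX__
_X<_X_
_X__X_
______
______
k=18  ______
______
______
__XX__
_X__X_
_Xv_X_
______
______
k=19  ______
______
______
__XX__
_X__X_
_<X_X_
______
______
k=20  ______
______
______
__XX__
_X__X_
__X_X_
_v____
______
k=21  ______
______
______
__XX__
_X__X_
__X_X_
<X____
______
k=22  ______
______
______
__XX__
_X__X_
^_X_X_
XX____
______
k=23  ______
______
______
__XX__
_X__X_
X>X_X_
XX____
______

east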